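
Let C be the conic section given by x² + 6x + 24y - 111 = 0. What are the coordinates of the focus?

Only x is squared. Complete the square in x: (x + 3)² = -24(y - 5).
Vertex (-3, 5); 4p = -24 so p = -6. Opens down.
Focus is p units from the vertex along the axis: (h, k + p).

(-3, -1)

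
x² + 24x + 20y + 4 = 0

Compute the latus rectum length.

Only x is squared. Complete the square in x: (x + 12)² = -20(y - 7).
Vertex (-12, 7); 4p = -20 so p = -5. Opens down.
Latus rectum length = |4p| = 20.

20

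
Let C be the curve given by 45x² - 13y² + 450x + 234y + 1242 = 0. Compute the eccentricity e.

e = √290/15

45(x² + 10x) -13(y² - 18y) = -1242
Completing the square gives 45(x + 5)² -13(y - 9)² = -1242 + 1125 - 1053 = -1170.
Divide through by -1170 to get (y - 9)²/90 - (x + 5)²/26 = 1.
Hyperbola, center (-5, 9), transverse axis vertical; a² = 90, b² = 26.
c² = a² + b² = 116, so c = 2√29.
e = c/a = 2√29/3√10 = √290/15.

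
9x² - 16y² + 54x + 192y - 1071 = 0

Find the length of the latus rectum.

9

Collect terms: 9(x² + 6x) -16(y² - 12y) = 1071
9(x + 3)² -16(y - 6)² = 1071 + 81 - 576 = 576
Dividing both sides by 576: (x + 3)²/64 - (y - 6)²/36 = 1
Hyperbola, center (-3, 6), transverse axis horizontal; a² = 64, b² = 36.
Latus rectum length = 2b²/a = 2·36/8 = 9.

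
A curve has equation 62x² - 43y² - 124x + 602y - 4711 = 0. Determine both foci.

(1 - √105, 7) and (1 + √105, 7)

Group the x- and y-terms: 62(x² - 2x) -43(y² - 14y) = 4711
62(x - 1)² -43(y - 7)² = 4711 + 62 - 2107 = 2666
Dividing both sides by 2666: (x - 1)²/43 - (y - 7)²/62 = 1
Hyperbola, center (1, 7), transverse axis horizontal; a² = 43, b² = 62.
c² = a² + b² = 43 + 62 = 105, so c = √105.
Foci lie on the horizontal axis through the center: (h ± c, k).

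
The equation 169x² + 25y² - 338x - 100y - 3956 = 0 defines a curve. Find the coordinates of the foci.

(1, -10) and (1, 14)

169(x² - 2x) + 25(y² - 4y) = 3956
Completing the square gives 169(x - 1)² + 25(y - 2)² = 3956 + 169 + 100 = 4225.
Divide through by 4225 to get (x - 1)²/25 + (y - 2)²/169 = 1.
Ellipse, center (1, 2), major axis vertical; a² = 169, b² = 25.
c² = a² - b² = 169 - 25 = 144, so c = 12.
Foci lie on the vertical axis through the center: (h, k ± c).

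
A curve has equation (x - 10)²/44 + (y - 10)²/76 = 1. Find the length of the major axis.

Center (10, 10). The larger denominator 76 sits under the y-term, so the major axis is vertical; a² = 76, b² = 44.
a² = 76 so a = 2√19; the major axis has length 2a = 4√19.

4√19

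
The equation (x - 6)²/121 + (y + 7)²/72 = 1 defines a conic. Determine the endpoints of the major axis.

Center (6, -7). The larger denominator 121 sits under the x-term, so the major axis is horizontal; a² = 121, b² = 72.
a = 11. Vertices at (h ± a, k).

(-5, -7) and (17, -7)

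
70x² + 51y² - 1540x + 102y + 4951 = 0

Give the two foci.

Group the x- and y-terms: 70(x² - 22x) + 51(y² + 2y) = -4951
Complete the square: 70(x - 11)² + 51(y + 1)² = -4951 + 8470 + 51 = 3570
Divide through by 3570 to get (x - 11)²/51 + (y + 1)²/70 = 1.
Ellipse, center (11, -1), major axis vertical; a² = 70, b² = 51.
c² = a² - b² = 70 - 51 = 19, so c = √19.
Foci lie on the vertical axis through the center: (h, k ± c).

(11, -1 - √19) and (11, -1 + √19)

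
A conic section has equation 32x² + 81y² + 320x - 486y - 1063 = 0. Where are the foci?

(-12, 3) and (2, 3)

32(x² + 10x) + 81(y² - 6y) = 1063
Completing the square gives 32(x + 5)² + 81(y - 3)² = 1063 + 800 + 729 = 2592.
Divide through by 2592 to get (x + 5)²/81 + (y - 3)²/32 = 1.
Ellipse, center (-5, 3), major axis horizontal; a² = 81, b² = 32.
c² = a² - b² = 81 - 32 = 49, so c = 7.
Foci lie on the horizontal axis through the center: (h ± c, k).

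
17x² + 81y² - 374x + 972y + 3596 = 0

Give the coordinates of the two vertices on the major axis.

Rearranging, 17(x² - 22x) + 81(y² + 12y) = -3596.
Complete the square: 17(x - 11)² + 81(y + 6)² = -3596 + 2057 + 2916 = 1377
Divide through by 1377 to get (x - 11)²/81 + (y + 6)²/17 = 1.
Ellipse, center (11, -6), major axis horizontal; a² = 81, b² = 17.
a = 9. Vertices at (h ± a, k).

(2, -6) and (20, -6)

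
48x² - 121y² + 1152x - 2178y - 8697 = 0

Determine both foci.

Group: 48(x² + 24x) -121(y² + 18y) = 8697
Complete the square: 48(x + 12)² -121(y + 9)² = 8697 + 6912 - 9801 = 5808
Divide by 5808: (x + 12)²/121 - (y + 9)²/48 = 1
Hyperbola, center (-12, -9), transverse axis horizontal; a² = 121, b² = 48.
c² = a² + b² = 121 + 48 = 169, so c = 13.
Foci lie on the horizontal axis through the center: (h ± c, k).

(-25, -9) and (1, -9)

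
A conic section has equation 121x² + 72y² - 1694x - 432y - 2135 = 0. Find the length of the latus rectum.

144/11

Group: 121(x² - 14x) + 72(y² - 6y) = 2135
Completing the square gives 121(x - 7)² + 72(y - 3)² = 2135 + 5929 + 648 = 8712.
Dividing both sides by 8712: (x - 7)²/72 + (y - 3)²/121 = 1
Ellipse, center (7, 3), major axis vertical; a² = 121, b² = 72.
Latus rectum length = 2b²/a = 2·72/11 = 144/11.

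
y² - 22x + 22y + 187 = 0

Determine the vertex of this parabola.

(3, -11)

Only y is squared. Complete the square in y: (y + 11)² = 22(x - 3).
Vertex (3, -11); 4p = 22 so p = 11/2. Opens right.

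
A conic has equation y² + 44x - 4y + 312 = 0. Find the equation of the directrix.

x = 4

Only y is squared. Complete the square in y: (y - 2)² = -44(x + 7).
Vertex (-7, 2); 4p = -44 so p = -11. Opens left.
Directrix is the vertical line x = h − p = -7 − (-11) = 4.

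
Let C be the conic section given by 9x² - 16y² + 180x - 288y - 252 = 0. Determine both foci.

(-10, -14) and (-10, -4)

Collect terms: 9(x² + 20x) -16(y² + 18y) = 252
Complete the square: 9(x + 10)² -16(y + 9)² = 252 + 900 - 1296 = -144
Divide through by -144 to get (y + 9)²/9 - (x + 10)²/16 = 1.
Hyperbola, center (-10, -9), transverse axis vertical; a² = 9, b² = 16.
c² = a² + b² = 9 + 16 = 25, so c = 5.
Foci lie on the vertical axis through the center: (h, k ± c).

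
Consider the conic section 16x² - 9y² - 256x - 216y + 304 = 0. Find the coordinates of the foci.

Rearranging, 16(x² - 16x) -9(y² + 24y) = -304.
Completing the square gives 16(x - 8)² -9(y + 12)² = -304 + 1024 - 1296 = -576.
Dividing both sides by -576: (y + 12)²/64 - (x - 8)²/36 = 1
Hyperbola, center (8, -12), transverse axis vertical; a² = 64, b² = 36.
c² = a² + b² = 64 + 36 = 100, so c = 10.
Foci lie on the vertical axis through the center: (h, k ± c).

(8, -22) and (8, -2)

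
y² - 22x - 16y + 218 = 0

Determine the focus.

(25/2, 8)

Only y is squared. Complete the square in y: (y - 8)² = 22(x - 7).
Vertex (7, 8); 4p = 22 so p = 11/2. Opens right.
Focus is p units from the vertex along the axis: (h + p, k).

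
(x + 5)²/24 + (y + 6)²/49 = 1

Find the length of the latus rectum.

48/7

Center (-5, -6). The larger denominator 49 sits under the y-term, so the major axis is vertical; a² = 49, b² = 24.
Latus rectum length = 2b²/a = 2·24/7 = 48/7.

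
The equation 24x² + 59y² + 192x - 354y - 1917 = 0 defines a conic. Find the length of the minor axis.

Rearranging, 24(x² + 8x) + 59(y² - 6y) = 1917.
24(x + 4)² + 59(y - 3)² = 1917 + 384 + 531 = 2832
Dividing both sides by 2832: (x + 4)²/118 + (y - 3)²/48 = 1
Ellipse, center (-4, 3), major axis horizontal; a² = 118, b² = 48.
b² = 48 so b = 4√3; the minor axis has length 2b = 8√3.

8√3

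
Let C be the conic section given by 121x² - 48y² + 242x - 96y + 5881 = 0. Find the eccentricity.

e = 13/11

Collect terms: 121(x² + 2x) -48(y² + 2y) = -5881
Completing the square gives 121(x + 1)² -48(y + 1)² = -5881 + 121 - 48 = -5808.
Dividing both sides by -5808: (y + 1)²/121 - (x + 1)²/48 = 1
Hyperbola, center (-1, -1), transverse axis vertical; a² = 121, b² = 48.
c² = a² + b² = 169, so c = 13.
e = c/a = 13/11.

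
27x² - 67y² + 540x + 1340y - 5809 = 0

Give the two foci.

(-10 - √94, 10) and (-10 + √94, 10)

27(x² + 20x) -67(y² - 20y) = 5809
Complete the square in x and y: 27(x + 10)² -67(y - 10)² = 5809 + 2700 - 6700 = 1809
Divide by 1809: (x + 10)²/67 - (y - 10)²/27 = 1
Hyperbola, center (-10, 10), transverse axis horizontal; a² = 67, b² = 27.
c² = a² + b² = 67 + 27 = 94, so c = √94.
Foci lie on the horizontal axis through the center: (h ± c, k).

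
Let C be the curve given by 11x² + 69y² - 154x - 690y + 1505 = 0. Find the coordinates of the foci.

(7 - √58, 5) and (7 + √58, 5)

Group: 11(x² - 14x) + 69(y² - 10y) = -1505
Complete the square in x and y: 11(x - 7)² + 69(y - 5)² = -1505 + 539 + 1725 = 759
Dividing both sides by 759: (x - 7)²/69 + (y - 5)²/11 = 1
Ellipse, center (7, 5), major axis horizontal; a² = 69, b² = 11.
c² = a² - b² = 69 - 11 = 58, so c = √58.
Foci lie on the horizontal axis through the center: (h ± c, k).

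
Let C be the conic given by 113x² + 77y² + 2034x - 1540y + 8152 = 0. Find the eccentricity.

Group the x- and y-terms: 113(x² + 18x) + 77(y² - 20y) = -8152
113(x + 9)² + 77(y - 10)² = -8152 + 9153 + 7700 = 8701
Divide through by 8701 to get (x + 9)²/77 + (y - 10)²/113 = 1.
Ellipse, center (-9, 10), major axis vertical; a² = 113, b² = 77.
c² = a² - b² = 36, so c = 6.
e = c/a = 6/√113 = 6√113/113.

e = 6√113/113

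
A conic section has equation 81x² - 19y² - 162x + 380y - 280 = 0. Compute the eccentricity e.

e = 10/9

Group: 81(x² - 2x) -19(y² - 20y) = 280
Completing the square gives 81(x - 1)² -19(y - 10)² = 280 + 81 - 1900 = -1539.
Divide by -1539: (y - 10)²/81 - (x - 1)²/19 = 1
Hyperbola, center (1, 10), transverse axis vertical; a² = 81, b² = 19.
c² = a² + b² = 100, so c = 10.
e = c/a = 10/9.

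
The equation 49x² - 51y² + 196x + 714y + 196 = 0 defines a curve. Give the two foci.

Rearranging, 49(x² + 4x) -51(y² - 14y) = -196.
Complete the square in x and y: 49(x + 2)² -51(y - 7)² = -196 + 196 - 2499 = -2499
Divide through by -2499 to get (y - 7)²/49 - (x + 2)²/51 = 1.
Hyperbola, center (-2, 7), transverse axis vertical; a² = 49, b² = 51.
c² = a² + b² = 49 + 51 = 100, so c = 10.
Foci lie on the vertical axis through the center: (h, k ± c).

(-2, -3) and (-2, 17)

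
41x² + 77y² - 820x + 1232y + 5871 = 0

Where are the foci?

Rearranging, 41(x² - 20x) + 77(y² + 16y) = -5871.
41(x - 10)² + 77(y + 8)² = -5871 + 4100 + 4928 = 3157
Dividing both sides by 3157: (x - 10)²/77 + (y + 8)²/41 = 1
Ellipse, center (10, -8), major axis horizontal; a² = 77, b² = 41.
c² = a² - b² = 77 - 41 = 36, so c = 6.
Foci lie on the horizontal axis through the center: (h ± c, k).

(4, -8) and (16, -8)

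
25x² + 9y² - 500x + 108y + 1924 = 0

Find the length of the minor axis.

Group the x- and y-terms: 25(x² - 20x) + 9(y² + 12y) = -1924
Complete the square: 25(x - 10)² + 9(y + 6)² = -1924 + 2500 + 324 = 900
Divide through by 900 to get (x - 10)²/36 + (y + 6)²/100 = 1.
Ellipse, center (10, -6), major axis vertical; a² = 100, b² = 36.
b² = 36 so b = 6; the minor axis has length 2b = 12.

12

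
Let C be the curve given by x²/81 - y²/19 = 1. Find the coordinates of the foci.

(-10, 0) and (10, 0)

Center (0, 0). The positive term is the x-term, so the transverse axis is horizontal; a² = 81, b² = 19.
c² = a² + b² = 81 + 19 = 100, so c = 10.
Foci lie on the horizontal axis through the center: (h ± c, k).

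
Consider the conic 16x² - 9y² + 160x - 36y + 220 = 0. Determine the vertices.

Group the x- and y-terms: 16(x² + 10x) -9(y² + 4y) = -220
16(x + 5)² -9(y + 2)² = -220 + 400 - 36 = 144
Divide by 144: (x + 5)²/9 - (y + 2)²/16 = 1
Hyperbola, center (-5, -2), transverse axis horizontal; a² = 9, b² = 16.
a = 3. Vertices at (h ± a, k).

(-8, -2) and (-2, -2)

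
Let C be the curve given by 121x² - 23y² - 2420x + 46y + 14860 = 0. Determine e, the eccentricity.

121(x² - 20x) -23(y² - 2y) = -14860
Complete the square: 121(x - 10)² -23(y - 1)² = -14860 + 12100 - 23 = -2783
Divide through by -2783 to get (y - 1)²/121 - (x - 10)²/23 = 1.
Hyperbola, center (10, 1), transverse axis vertical; a² = 121, b² = 23.
c² = a² + b² = 144, so c = 12.
e = c/a = 12/11.

e = 12/11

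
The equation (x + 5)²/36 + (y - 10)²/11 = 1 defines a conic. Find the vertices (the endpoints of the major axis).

(-11, 10) and (1, 10)

Center (-5, 10). The larger denominator 36 sits under the x-term, so the major axis is horizontal; a² = 36, b² = 11.
a = 6. Vertices at (h ± a, k).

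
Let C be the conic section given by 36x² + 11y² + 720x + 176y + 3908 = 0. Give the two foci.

Group the x- and y-terms: 36(x² + 20x) + 11(y² + 16y) = -3908
36(x + 10)² + 11(y + 8)² = -3908 + 3600 + 704 = 396
Divide through by 396 to get (x + 10)²/11 + (y + 8)²/36 = 1.
Ellipse, center (-10, -8), major axis vertical; a² = 36, b² = 11.
c² = a² - b² = 36 - 11 = 25, so c = 5.
Foci lie on the vertical axis through the center: (h, k ± c).

(-10, -13) and (-10, -3)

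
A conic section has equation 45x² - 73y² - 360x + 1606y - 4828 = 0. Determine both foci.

(4, 11 - √118) and (4, 11 + √118)

45(x² - 8x) -73(y² - 22y) = 4828
Complete the square in x and y: 45(x - 4)² -73(y - 11)² = 4828 + 720 - 8833 = -3285
Divide through by -3285 to get (y - 11)²/45 - (x - 4)²/73 = 1.
Hyperbola, center (4, 11), transverse axis vertical; a² = 45, b² = 73.
c² = a² + b² = 45 + 73 = 118, so c = √118.
Foci lie on the vertical axis through the center: (h, k ± c).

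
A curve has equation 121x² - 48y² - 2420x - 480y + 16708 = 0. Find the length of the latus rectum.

Group: 121(x² - 20x) -48(y² + 10y) = -16708
121(x - 10)² -48(y + 5)² = -16708 + 12100 - 1200 = -5808
Divide by -5808: (y + 5)²/121 - (x - 10)²/48 = 1
Hyperbola, center (10, -5), transverse axis vertical; a² = 121, b² = 48.
Latus rectum length = 2b²/a = 2·48/11 = 96/11.

96/11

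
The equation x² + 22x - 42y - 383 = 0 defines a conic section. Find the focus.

(-11, -3/2)

Only x is squared. Complete the square in x: (x + 11)² = 42(y + 12).
Vertex (-11, -12); 4p = 42 so p = 21/2. Opens up.
Focus is p units from the vertex along the axis: (h, k + p).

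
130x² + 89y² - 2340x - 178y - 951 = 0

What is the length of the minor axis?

130(x² - 18x) + 89(y² - 2y) = 951
Completing the square gives 130(x - 9)² + 89(y - 1)² = 951 + 10530 + 89 = 11570.
Divide by 11570: (x - 9)²/89 + (y - 1)²/130 = 1
Ellipse, center (9, 1), major axis vertical; a² = 130, b² = 89.
b² = 89 so b = √89; the minor axis has length 2b = 2√89.

2√89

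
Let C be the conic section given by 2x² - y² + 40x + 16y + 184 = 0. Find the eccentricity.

e = √6/2

2(x² + 20x) -(y² - 16y) = -184
Completing the square gives 2(x + 10)² -(y - 8)² = -184 + 200 - 64 = -48.
Divide by -48: (y - 8)²/48 - (x + 10)²/24 = 1
Hyperbola, center (-10, 8), transverse axis vertical; a² = 48, b² = 24.
c² = a² + b² = 72, so c = 6√2.
e = c/a = 6√2/4√3 = √6/2.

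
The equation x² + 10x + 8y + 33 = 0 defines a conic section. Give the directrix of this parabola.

Only x is squared. Complete the square in x: (x + 5)² = -8(y + 1).
Vertex (-5, -1); 4p = -8 so p = -2. Opens down.
Directrix is the horizontal line y = k − p = -1 − (-2) = 1.

y = 1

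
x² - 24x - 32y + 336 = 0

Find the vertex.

(12, 6)

Only x is squared. Complete the square in x: (x - 12)² = 32(y - 6).
Vertex (12, 6); 4p = 32 so p = 8. Opens up.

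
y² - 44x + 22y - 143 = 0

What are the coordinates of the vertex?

Only y is squared. Complete the square in y: (y + 11)² = 44(x + 6).
Vertex (-6, -11); 4p = 44 so p = 11. Opens right.

(-6, -11)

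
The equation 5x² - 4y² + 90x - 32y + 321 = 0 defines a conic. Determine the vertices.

Group the x- and y-terms: 5(x² + 18x) -4(y² + 8y) = -321
Complete the square in x and y: 5(x + 9)² -4(y + 4)² = -321 + 405 - 64 = 20
Divide by 20: (x + 9)²/4 - (y + 4)²/5 = 1
Hyperbola, center (-9, -4), transverse axis horizontal; a² = 4, b² = 5.
a = 2. Vertices at (h ± a, k).

(-11, -4) and (-7, -4)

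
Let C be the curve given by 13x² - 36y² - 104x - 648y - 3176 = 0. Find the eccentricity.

13(x² - 8x) -36(y² + 18y) = 3176
Completing the square gives 13(x - 4)² -36(y + 9)² = 3176 + 208 - 2916 = 468.
Divide through by 468 to get (x - 4)²/36 - (y + 9)²/13 = 1.
Hyperbola, center (4, -9), transverse axis horizontal; a² = 36, b² = 13.
c² = a² + b² = 49, so c = 7.
e = c/a = 7/6.

e = 7/6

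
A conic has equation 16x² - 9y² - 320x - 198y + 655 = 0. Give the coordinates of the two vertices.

(10, -15) and (10, -7)

Group: 16(x² - 20x) -9(y² + 22y) = -655
16(x - 10)² -9(y + 11)² = -655 + 1600 - 1089 = -144
Divide through by -144 to get (y + 11)²/16 - (x - 10)²/9 = 1.
Hyperbola, center (10, -11), transverse axis vertical; a² = 16, b² = 9.
a = 4. Vertices at (h, k ± a).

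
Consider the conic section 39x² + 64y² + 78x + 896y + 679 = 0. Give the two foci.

(-6, -7) and (4, -7)

39(x² + 2x) + 64(y² + 14y) = -679
39(x + 1)² + 64(y + 7)² = -679 + 39 + 3136 = 2496
Divide through by 2496 to get (x + 1)²/64 + (y + 7)²/39 = 1.
Ellipse, center (-1, -7), major axis horizontal; a² = 64, b² = 39.
c² = a² - b² = 64 - 39 = 25, so c = 5.
Foci lie on the horizontal axis through the center: (h ± c, k).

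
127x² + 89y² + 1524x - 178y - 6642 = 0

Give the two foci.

Group the x- and y-terms: 127(x² + 12x) + 89(y² - 2y) = 6642
Completing the square gives 127(x + 6)² + 89(y - 1)² = 6642 + 4572 + 89 = 11303.
Divide by 11303: (x + 6)²/89 + (y - 1)²/127 = 1
Ellipse, center (-6, 1), major axis vertical; a² = 127, b² = 89.
c² = a² - b² = 127 - 89 = 38, so c = √38.
Foci lie on the vertical axis through the center: (h, k ± c).

(-6, 1 - √38) and (-6, 1 + √38)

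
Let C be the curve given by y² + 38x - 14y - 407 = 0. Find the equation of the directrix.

x = 43/2

Only y is squared. Complete the square in y: (y - 7)² = -38(x - 12).
Vertex (12, 7); 4p = -38 so p = -19/2. Opens left.
Directrix is the vertical line x = h − p = 12 − (-19/2) = 43/2.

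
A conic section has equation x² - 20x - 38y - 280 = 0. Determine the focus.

Only x is squared. Complete the square in x: (x - 10)² = 38(y + 10).
Vertex (10, -10); 4p = 38 so p = 19/2. Opens up.
Focus is p units from the vertex along the axis: (h, k + p).

(10, -1/2)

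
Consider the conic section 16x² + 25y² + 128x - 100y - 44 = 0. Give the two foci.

Rearranging, 16(x² + 8x) + 25(y² - 4y) = 44.
Complete the square: 16(x + 4)² + 25(y - 2)² = 44 + 256 + 100 = 400
Dividing both sides by 400: (x + 4)²/25 + (y - 2)²/16 = 1
Ellipse, center (-4, 2), major axis horizontal; a² = 25, b² = 16.
c² = a² - b² = 25 - 16 = 9, so c = 3.
Foci lie on the horizontal axis through the center: (h ± c, k).

(-7, 2) and (-1, 2)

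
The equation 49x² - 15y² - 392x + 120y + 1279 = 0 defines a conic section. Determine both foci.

Collect terms: 49(x² - 8x) -15(y² - 8y) = -1279
Complete the square in x and y: 49(x - 4)² -15(y - 4)² = -1279 + 784 - 240 = -735
Divide by -735: (y - 4)²/49 - (x - 4)²/15 = 1
Hyperbola, center (4, 4), transverse axis vertical; a² = 49, b² = 15.
c² = a² + b² = 49 + 15 = 64, so c = 8.
Foci lie on the vertical axis through the center: (h, k ± c).

(4, -4) and (4, 12)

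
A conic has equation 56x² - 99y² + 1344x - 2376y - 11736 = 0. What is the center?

(-12, -12)

Group: 56(x² + 24x) -99(y² + 24y) = 11736
Completing the square gives 56(x + 12)² -99(y + 12)² = 11736 + 8064 - 14256 = 5544.
Divide by 5544: (x + 12)²/99 - (y + 12)²/56 = 1
Hyperbola with center (-12, -12).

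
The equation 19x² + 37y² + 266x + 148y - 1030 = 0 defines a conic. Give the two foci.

19(x² + 14x) + 37(y² + 4y) = 1030
19(x + 7)² + 37(y + 2)² = 1030 + 931 + 148 = 2109
Divide by 2109: (x + 7)²/111 + (y + 2)²/57 = 1
Ellipse, center (-7, -2), major axis horizontal; a² = 111, b² = 57.
c² = a² - b² = 111 - 57 = 54, so c = 3√6.
Foci lie on the horizontal axis through the center: (h ± c, k).

(-7 - 3√6, -2) and (-7 + 3√6, -2)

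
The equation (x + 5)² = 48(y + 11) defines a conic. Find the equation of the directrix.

y = -23

Vertex (-5, -11); 4p = 48 so p = 12. Opens up.
Directrix is the horizontal line y = k − p = -11 − (12) = -23.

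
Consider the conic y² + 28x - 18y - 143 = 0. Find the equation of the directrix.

x = 15

Only y is squared. Complete the square in y: (y - 9)² = -28(x - 8).
Vertex (8, 9); 4p = -28 so p = -7. Opens left.
Directrix is the vertical line x = h − p = 8 − (-7) = 15.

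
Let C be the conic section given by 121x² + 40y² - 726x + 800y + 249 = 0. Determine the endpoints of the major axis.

Collect terms: 121(x² - 6x) + 40(y² + 20y) = -249
Complete the square in x and y: 121(x - 3)² + 40(y + 10)² = -249 + 1089 + 4000 = 4840
Divide through by 4840 to get (x - 3)²/40 + (y + 10)²/121 = 1.
Ellipse, center (3, -10), major axis vertical; a² = 121, b² = 40.
a = 11. Vertices at (h, k ± a).

(3, -21) and (3, 1)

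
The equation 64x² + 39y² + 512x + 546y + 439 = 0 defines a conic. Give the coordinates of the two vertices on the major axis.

(-4, -15) and (-4, 1)

64(x² + 8x) + 39(y² + 14y) = -439
Completing the square gives 64(x + 4)² + 39(y + 7)² = -439 + 1024 + 1911 = 2496.
Dividing both sides by 2496: (x + 4)²/39 + (y + 7)²/64 = 1
Ellipse, center (-4, -7), major axis vertical; a² = 64, b² = 39.
a = 8. Vertices at (h, k ± a).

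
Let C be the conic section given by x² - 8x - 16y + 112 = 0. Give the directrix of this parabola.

y = 2

Only x is squared. Complete the square in x: (x - 4)² = 16(y - 6).
Vertex (4, 6); 4p = 16 so p = 4. Opens up.
Directrix is the horizontal line y = k − p = 6 − (4) = 2.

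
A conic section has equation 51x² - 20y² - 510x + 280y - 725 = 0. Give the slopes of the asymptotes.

Rearranging, 51(x² - 10x) -20(y² - 14y) = 725.
Complete the square: 51(x - 5)² -20(y - 7)² = 725 + 1275 - 980 = 1020
Divide by 1020: (x - 5)²/20 - (y - 7)²/51 = 1
Hyperbola, center (5, 7), transverse axis horizontal; a² = 20, b² = 51.
For a horizontal hyperbola the asymptotes have slope ±b/a.
Here that is ±√51/2√5 = ±√255/10.

√255/10 and -√255/10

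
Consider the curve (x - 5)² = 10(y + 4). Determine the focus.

Vertex (5, -4); 4p = 10 so p = 5/2. Opens up.
Focus is p units from the vertex along the axis: (h, k + p).

(5, -3/2)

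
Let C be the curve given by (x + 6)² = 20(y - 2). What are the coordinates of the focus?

(-6, 7)

Vertex (-6, 2); 4p = 20 so p = 5. Opens up.
Focus is p units from the vertex along the axis: (h, k + p).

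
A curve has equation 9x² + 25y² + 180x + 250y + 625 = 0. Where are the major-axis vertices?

(-20, -5) and (0, -5)

Rearranging, 9(x² + 20x) + 25(y² + 10y) = -625.
9(x + 10)² + 25(y + 5)² = -625 + 900 + 625 = 900
Divide by 900: (x + 10)²/100 + (y + 5)²/36 = 1
Ellipse, center (-10, -5), major axis horizontal; a² = 100, b² = 36.
a = 10. Vertices at (h ± a, k).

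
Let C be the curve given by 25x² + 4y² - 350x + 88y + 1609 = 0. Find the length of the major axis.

10

25(x² - 14x) + 4(y² + 22y) = -1609
Complete the square: 25(x - 7)² + 4(y + 11)² = -1609 + 1225 + 484 = 100
Divide through by 100 to get (x - 7)²/4 + (y + 11)²/25 = 1.
Ellipse, center (7, -11), major axis vertical; a² = 25, b² = 4.
a² = 25 so a = 5; the major axis has length 2a = 10.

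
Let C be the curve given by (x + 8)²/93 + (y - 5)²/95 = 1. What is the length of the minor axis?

2√93

Center (-8, 5). The larger denominator 95 sits under the y-term, so the major axis is vertical; a² = 95, b² = 93.
b² = 93 so b = √93; the minor axis has length 2b = 2√93.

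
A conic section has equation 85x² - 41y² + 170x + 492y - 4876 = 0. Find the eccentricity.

Rearranging, 85(x² + 2x) -41(y² - 12y) = 4876.
Complete the square in x and y: 85(x + 1)² -41(y - 6)² = 4876 + 85 - 1476 = 3485
Divide by 3485: (x + 1)²/41 - (y - 6)²/85 = 1
Hyperbola, center (-1, 6), transverse axis horizontal; a² = 41, b² = 85.
c² = a² + b² = 126, so c = 3√14.
e = c/a = 3√14/√41 = 3√574/41.

e = 3√574/41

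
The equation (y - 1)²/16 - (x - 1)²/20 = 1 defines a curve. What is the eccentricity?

Center (1, 1). The positive term is the y-term, so the transverse axis is vertical; a² = 16, b² = 20.
c² = a² + b² = 36, so c = 6.
e = c/a = 6/4 = 3/2.

e = 3/2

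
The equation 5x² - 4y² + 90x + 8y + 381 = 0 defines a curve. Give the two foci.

(-12, 1) and (-6, 1)

Collect terms: 5(x² + 18x) -4(y² - 2y) = -381
Completing the square gives 5(x + 9)² -4(y - 1)² = -381 + 405 - 4 = 20.
Divide by 20: (x + 9)²/4 - (y - 1)²/5 = 1
Hyperbola, center (-9, 1), transverse axis horizontal; a² = 4, b² = 5.
c² = a² + b² = 4 + 5 = 9, so c = 3.
Foci lie on the horizontal axis through the center: (h ± c, k).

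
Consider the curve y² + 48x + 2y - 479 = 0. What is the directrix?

x = 22

Only y is squared. Complete the square in y: (y + 1)² = -48(x - 10).
Vertex (10, -1); 4p = -48 so p = -12. Opens left.
Directrix is the vertical line x = h − p = 10 − (-12) = 22.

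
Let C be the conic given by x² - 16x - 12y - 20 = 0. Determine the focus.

(8, -4)

Only x is squared. Complete the square in x: (x - 8)² = 12(y + 7).
Vertex (8, -7); 4p = 12 so p = 3. Opens up.
Focus is p units from the vertex along the axis: (h, k + p).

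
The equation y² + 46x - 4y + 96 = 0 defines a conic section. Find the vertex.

Only y is squared. Complete the square in y: (y - 2)² = -46(x + 2).
Vertex (-2, 2); 4p = -46 so p = -23/2. Opens left.

(-2, 2)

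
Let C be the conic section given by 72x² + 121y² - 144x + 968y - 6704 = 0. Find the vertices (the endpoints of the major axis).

(-10, -4) and (12, -4)

72(x² - 2x) + 121(y² + 8y) = 6704
72(x - 1)² + 121(y + 4)² = 6704 + 72 + 1936 = 8712
Divide through by 8712 to get (x - 1)²/121 + (y + 4)²/72 = 1.
Ellipse, center (1, -4), major axis horizontal; a² = 121, b² = 72.
a = 11. Vertices at (h ± a, k).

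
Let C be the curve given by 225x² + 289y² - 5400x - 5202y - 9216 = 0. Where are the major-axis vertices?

Group: 225(x² - 24x) + 289(y² - 18y) = 9216
Completing the square gives 225(x - 12)² + 289(y - 9)² = 9216 + 32400 + 23409 = 65025.
Divide by 65025: (x - 12)²/289 + (y - 9)²/225 = 1
Ellipse, center (12, 9), major axis horizontal; a² = 289, b² = 225.
a = 17. Vertices at (h ± a, k).

(-5, 9) and (29, 9)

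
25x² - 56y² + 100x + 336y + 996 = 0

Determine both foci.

Collect terms: 25(x² + 4x) -56(y² - 6y) = -996
Complete the square: 25(x + 2)² -56(y - 3)² = -996 + 100 - 504 = -1400
Dividing both sides by -1400: (y - 3)²/25 - (x + 2)²/56 = 1
Hyperbola, center (-2, 3), transverse axis vertical; a² = 25, b² = 56.
c² = a² + b² = 25 + 56 = 81, so c = 9.
Foci lie on the vertical axis through the center: (h, k ± c).

(-2, -6) and (-2, 12)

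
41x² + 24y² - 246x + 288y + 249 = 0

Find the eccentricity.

Group the x- and y-terms: 41(x² - 6x) + 24(y² + 12y) = -249
Complete the square in x and y: 41(x - 3)² + 24(y + 6)² = -249 + 369 + 864 = 984
Divide through by 984 to get (x - 3)²/24 + (y + 6)²/41 = 1.
Ellipse, center (3, -6), major axis vertical; a² = 41, b² = 24.
c² = a² - b² = 17, so c = √17.
e = c/a = √17/√41 = √697/41.

e = √697/41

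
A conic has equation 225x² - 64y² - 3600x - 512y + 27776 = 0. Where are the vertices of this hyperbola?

(8, -19) and (8, 11)

Rearranging, 225(x² - 16x) -64(y² + 8y) = -27776.
Complete the square in x and y: 225(x - 8)² -64(y + 4)² = -27776 + 14400 - 1024 = -14400
Divide through by -14400 to get (y + 4)²/225 - (x - 8)²/64 = 1.
Hyperbola, center (8, -4), transverse axis vertical; a² = 225, b² = 64.
a = 15. Vertices at (h, k ± a).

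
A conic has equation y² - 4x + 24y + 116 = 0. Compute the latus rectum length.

Only y is squared. Complete the square in y: (y + 12)² = 4(x + 7).
Vertex (-7, -12); 4p = 4 so p = 1. Opens right.
Latus rectum length = |4p| = 4.

4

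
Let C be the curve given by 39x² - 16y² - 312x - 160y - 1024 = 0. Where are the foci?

(4 - √110, -5) and (4 + √110, -5)

39(x² - 8x) -16(y² + 10y) = 1024
Complete the square in x and y: 39(x - 4)² -16(y + 5)² = 1024 + 624 - 400 = 1248
Divide by 1248: (x - 4)²/32 - (y + 5)²/78 = 1
Hyperbola, center (4, -5), transverse axis horizontal; a² = 32, b² = 78.
c² = a² + b² = 32 + 78 = 110, so c = √110.
Foci lie on the horizontal axis through the center: (h ± c, k).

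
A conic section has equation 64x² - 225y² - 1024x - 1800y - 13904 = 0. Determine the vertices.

Group: 64(x² - 16x) -225(y² + 8y) = 13904
Complete the square in x and y: 64(x - 8)² -225(y + 4)² = 13904 + 4096 - 3600 = 14400
Dividing both sides by 14400: (x - 8)²/225 - (y + 4)²/64 = 1
Hyperbola, center (8, -4), transverse axis horizontal; a² = 225, b² = 64.
a = 15. Vertices at (h ± a, k).

(-7, -4) and (23, -4)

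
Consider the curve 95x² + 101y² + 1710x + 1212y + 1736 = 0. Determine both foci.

Group the x- and y-terms: 95(x² + 18x) + 101(y² + 12y) = -1736
Complete the square: 95(x + 9)² + 101(y + 6)² = -1736 + 7695 + 3636 = 9595
Divide by 9595: (x + 9)²/101 + (y + 6)²/95 = 1
Ellipse, center (-9, -6), major axis horizontal; a² = 101, b² = 95.
c² = a² - b² = 101 - 95 = 6, so c = √6.
Foci lie on the horizontal axis through the center: (h ± c, k).

(-9 - √6, -6) and (-9 + √6, -6)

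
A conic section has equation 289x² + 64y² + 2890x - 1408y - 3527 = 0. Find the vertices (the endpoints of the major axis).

(-5, -6) and (-5, 28)

Group: 289(x² + 10x) + 64(y² - 22y) = 3527
Completing the square gives 289(x + 5)² + 64(y - 11)² = 3527 + 7225 + 7744 = 18496.
Dividing both sides by 18496: (x + 5)²/64 + (y - 11)²/289 = 1
Ellipse, center (-5, 11), major axis vertical; a² = 289, b² = 64.
a = 17. Vertices at (h, k ± a).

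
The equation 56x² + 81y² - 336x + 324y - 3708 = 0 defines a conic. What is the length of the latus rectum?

Rearranging, 56(x² - 6x) + 81(y² + 4y) = 3708.
56(x - 3)² + 81(y + 2)² = 3708 + 504 + 324 = 4536
Divide through by 4536 to get (x - 3)²/81 + (y + 2)²/56 = 1.
Ellipse, center (3, -2), major axis horizontal; a² = 81, b² = 56.
Latus rectum length = 2b²/a = 2·56/9 = 112/9.

112/9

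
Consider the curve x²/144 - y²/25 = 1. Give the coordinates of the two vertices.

(-12, 0) and (12, 0)

Center (0, 0). The positive term is the x-term, so the transverse axis is horizontal; a² = 144, b² = 25.
a = 12. Vertices at (h ± a, k).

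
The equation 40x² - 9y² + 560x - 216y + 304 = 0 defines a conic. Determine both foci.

Group the x- and y-terms: 40(x² + 14x) -9(y² + 24y) = -304
Completing the square gives 40(x + 7)² -9(y + 12)² = -304 + 1960 - 1296 = 360.
Divide by 360: (x + 7)²/9 - (y + 12)²/40 = 1
Hyperbola, center (-7, -12), transverse axis horizontal; a² = 9, b² = 40.
c² = a² + b² = 9 + 40 = 49, so c = 7.
Foci lie on the horizontal axis through the center: (h ± c, k).

(-14, -12) and (0, -12)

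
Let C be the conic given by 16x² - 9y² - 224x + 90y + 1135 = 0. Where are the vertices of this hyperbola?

(7, -3) and (7, 13)

Collect terms: 16(x² - 14x) -9(y² - 10y) = -1135
Complete the square in x and y: 16(x - 7)² -9(y - 5)² = -1135 + 784 - 225 = -576
Dividing both sides by -576: (y - 5)²/64 - (x - 7)²/36 = 1
Hyperbola, center (7, 5), transverse axis vertical; a² = 64, b² = 36.
a = 8. Vertices at (h, k ± a).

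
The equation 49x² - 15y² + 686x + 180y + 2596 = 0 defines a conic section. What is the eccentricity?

Group the x- and y-terms: 49(x² + 14x) -15(y² - 12y) = -2596
Complete the square in x and y: 49(x + 7)² -15(y - 6)² = -2596 + 2401 - 540 = -735
Dividing both sides by -735: (y - 6)²/49 - (x + 7)²/15 = 1
Hyperbola, center (-7, 6), transverse axis vertical; a² = 49, b² = 15.
c² = a² + b² = 64, so c = 8.
e = c/a = 8/7.

e = 8/7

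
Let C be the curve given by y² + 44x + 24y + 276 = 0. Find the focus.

Only y is squared. Complete the square in y: (y + 12)² = -44(x + 3).
Vertex (-3, -12); 4p = -44 so p = -11. Opens left.
Focus is p units from the vertex along the axis: (h + p, k).

(-14, -12)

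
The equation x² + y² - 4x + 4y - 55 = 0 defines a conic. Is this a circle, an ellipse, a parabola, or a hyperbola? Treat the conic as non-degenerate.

circle

No xy term. Coefficients of x² and y² are A = 1, C = 1.
A = C (same sign) ⇒ circle.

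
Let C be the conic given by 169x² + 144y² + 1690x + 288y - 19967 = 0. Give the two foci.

169(x² + 10x) + 144(y² + 2y) = 19967
Complete the square in x and y: 169(x + 5)² + 144(y + 1)² = 19967 + 4225 + 144 = 24336
Divide by 24336: (x + 5)²/144 + (y + 1)²/169 = 1
Ellipse, center (-5, -1), major axis vertical; a² = 169, b² = 144.
c² = a² - b² = 169 - 144 = 25, so c = 5.
Foci lie on the vertical axis through the center: (h, k ± c).

(-5, -6) and (-5, 4)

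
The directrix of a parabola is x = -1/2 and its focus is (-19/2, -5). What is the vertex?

The vertex is the midpoint between the focus and the directrix along the axis of symmetry.
Axis is horizontal (directrix is vertical). Vertex x-coordinate = (-19/2 + (-1/2))/2 = -5; y-coordinate = -5.

(-5, -5)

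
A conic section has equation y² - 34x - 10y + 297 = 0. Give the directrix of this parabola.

x = -1/2

Only y is squared. Complete the square in y: (y - 5)² = 34(x - 8).
Vertex (8, 5); 4p = 34 so p = 17/2. Opens right.
Directrix is the vertical line x = h − p = 8 − (17/2) = -1/2.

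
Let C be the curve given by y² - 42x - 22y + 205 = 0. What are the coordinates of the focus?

(25/2, 11)

Only y is squared. Complete the square in y: (y - 11)² = 42(x - 2).
Vertex (2, 11); 4p = 42 so p = 21/2. Opens right.
Focus is p units from the vertex along the axis: (h + p, k).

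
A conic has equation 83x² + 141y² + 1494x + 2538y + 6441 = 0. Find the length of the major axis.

83(x² + 18x) + 141(y² + 18y) = -6441
83(x + 9)² + 141(y + 9)² = -6441 + 6723 + 11421 = 11703
Divide through by 11703 to get (x + 9)²/141 + (y + 9)²/83 = 1.
Ellipse, center (-9, -9), major axis horizontal; a² = 141, b² = 83.
a² = 141 so a = √141; the major axis has length 2a = 2√141.

2√141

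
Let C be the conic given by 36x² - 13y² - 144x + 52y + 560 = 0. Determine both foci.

Rearranging, 36(x² - 4x) -13(y² - 4y) = -560.
Complete the square in x and y: 36(x - 2)² -13(y - 2)² = -560 + 144 - 52 = -468
Divide through by -468 to get (y - 2)²/36 - (x - 2)²/13 = 1.
Hyperbola, center (2, 2), transverse axis vertical; a² = 36, b² = 13.
c² = a² + b² = 36 + 13 = 49, so c = 7.
Foci lie on the vertical axis through the center: (h, k ± c).

(2, -5) and (2, 9)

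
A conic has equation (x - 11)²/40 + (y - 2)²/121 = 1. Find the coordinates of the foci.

(11, -7) and (11, 11)

Center (11, 2). The larger denominator 121 sits under the y-term, so the major axis is vertical; a² = 121, b² = 40.
c² = a² - b² = 121 - 40 = 81, so c = 9.
Foci lie on the vertical axis through the center: (h, k ± c).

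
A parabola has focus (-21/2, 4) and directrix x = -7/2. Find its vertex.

(-7, 4)

The vertex is the midpoint between the focus and the directrix along the axis of symmetry.
Axis is horizontal (directrix is vertical). Vertex x-coordinate = (-21/2 + (-7/2))/2 = -7; y-coordinate = 4.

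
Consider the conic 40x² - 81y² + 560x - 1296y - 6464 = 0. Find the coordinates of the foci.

(-18, -8) and (4, -8)

Collect terms: 40(x² + 14x) -81(y² + 16y) = 6464
Completing the square gives 40(x + 7)² -81(y + 8)² = 6464 + 1960 - 5184 = 3240.
Divide by 3240: (x + 7)²/81 - (y + 8)²/40 = 1
Hyperbola, center (-7, -8), transverse axis horizontal; a² = 81, b² = 40.
c² = a² + b² = 81 + 40 = 121, so c = 11.
Foci lie on the horizontal axis through the center: (h ± c, k).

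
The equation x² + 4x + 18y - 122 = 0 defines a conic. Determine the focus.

Only x is squared. Complete the square in x: (x + 2)² = -18(y - 7).
Vertex (-2, 7); 4p = -18 so p = -9/2. Opens down.
Focus is p units from the vertex along the axis: (h, k + p).

(-2, 5/2)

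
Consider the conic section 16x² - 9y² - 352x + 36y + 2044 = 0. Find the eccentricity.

Rearranging, 16(x² - 22x) -9(y² - 4y) = -2044.
Complete the square: 16(x - 11)² -9(y - 2)² = -2044 + 1936 - 36 = -144
Dividing both sides by -144: (y - 2)²/16 - (x - 11)²/9 = 1
Hyperbola, center (11, 2), transverse axis vertical; a² = 16, b² = 9.
c² = a² + b² = 25, so c = 5.
e = c/a = 5/4.

e = 5/4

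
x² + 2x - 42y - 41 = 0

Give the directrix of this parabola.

y = -23/2

Only x is squared. Complete the square in x: (x + 1)² = 42(y + 1).
Vertex (-1, -1); 4p = 42 so p = 21/2. Opens up.
Directrix is the horizontal line y = k − p = -1 − (21/2) = -23/2.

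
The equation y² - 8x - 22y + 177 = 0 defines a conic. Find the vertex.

Only y is squared. Complete the square in y: (y - 11)² = 8(x - 7).
Vertex (7, 11); 4p = 8 so p = 2. Opens right.

(7, 11)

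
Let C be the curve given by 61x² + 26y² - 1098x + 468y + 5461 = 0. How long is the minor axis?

2√26

61(x² - 18x) + 26(y² + 18y) = -5461
Completing the square gives 61(x - 9)² + 26(y + 9)² = -5461 + 4941 + 2106 = 1586.
Dividing both sides by 1586: (x - 9)²/26 + (y + 9)²/61 = 1
Ellipse, center (9, -9), major axis vertical; a² = 61, b² = 26.
b² = 26 so b = √26; the minor axis has length 2b = 2√26.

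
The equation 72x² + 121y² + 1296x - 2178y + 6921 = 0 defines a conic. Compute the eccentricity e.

e = 7/11

72(x² + 18x) + 121(y² - 18y) = -6921
Complete the square in x and y: 72(x + 9)² + 121(y - 9)² = -6921 + 5832 + 9801 = 8712
Divide by 8712: (x + 9)²/121 + (y - 9)²/72 = 1
Ellipse, center (-9, 9), major axis horizontal; a² = 121, b² = 72.
c² = a² - b² = 49, so c = 7.
e = c/a = 7/11.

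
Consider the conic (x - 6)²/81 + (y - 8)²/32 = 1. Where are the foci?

(-1, 8) and (13, 8)

Center (6, 8). The larger denominator 81 sits under the x-term, so the major axis is horizontal; a² = 81, b² = 32.
c² = a² - b² = 81 - 32 = 49, so c = 7.
Foci lie on the horizontal axis through the center: (h ± c, k).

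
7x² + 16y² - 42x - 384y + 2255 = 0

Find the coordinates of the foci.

7(x² - 6x) + 16(y² - 24y) = -2255
Complete the square in x and y: 7(x - 3)² + 16(y - 12)² = -2255 + 63 + 2304 = 112
Divide by 112: (x - 3)²/16 + (y - 12)²/7 = 1
Ellipse, center (3, 12), major axis horizontal; a² = 16, b² = 7.
c² = a² - b² = 16 - 7 = 9, so c = 3.
Foci lie on the horizontal axis through the center: (h ± c, k).

(0, 12) and (6, 12)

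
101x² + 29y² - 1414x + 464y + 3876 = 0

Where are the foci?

101(x² - 14x) + 29(y² + 16y) = -3876
Complete the square: 101(x - 7)² + 29(y + 8)² = -3876 + 4949 + 1856 = 2929
Divide by 2929: (x - 7)²/29 + (y + 8)²/101 = 1
Ellipse, center (7, -8), major axis vertical; a² = 101, b² = 29.
c² = a² - b² = 101 - 29 = 72, so c = 6√2.
Foci lie on the vertical axis through the center: (h, k ± c).

(7, -8 - 6√2) and (7, -8 + 6√2)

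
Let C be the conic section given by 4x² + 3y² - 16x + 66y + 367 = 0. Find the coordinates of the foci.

(2, -12) and (2, -10)

Rearranging, 4(x² - 4x) + 3(y² + 22y) = -367.
Complete the square in x and y: 4(x - 2)² + 3(y + 11)² = -367 + 16 + 363 = 12
Divide by 12: (x - 2)²/3 + (y + 11)²/4 = 1
Ellipse, center (2, -11), major axis vertical; a² = 4, b² = 3.
c² = a² - b² = 4 - 3 = 1, so c = 1.
Foci lie on the vertical axis through the center: (h, k ± c).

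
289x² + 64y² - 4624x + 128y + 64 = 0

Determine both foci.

289(x² - 16x) + 64(y² + 2y) = -64
289(x - 8)² + 64(y + 1)² = -64 + 18496 + 64 = 18496
Divide through by 18496 to get (x - 8)²/64 + (y + 1)²/289 = 1.
Ellipse, center (8, -1), major axis vertical; a² = 289, b² = 64.
c² = a² - b² = 289 - 64 = 225, so c = 15.
Foci lie on the vertical axis through the center: (h, k ± c).

(8, -16) and (8, 14)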